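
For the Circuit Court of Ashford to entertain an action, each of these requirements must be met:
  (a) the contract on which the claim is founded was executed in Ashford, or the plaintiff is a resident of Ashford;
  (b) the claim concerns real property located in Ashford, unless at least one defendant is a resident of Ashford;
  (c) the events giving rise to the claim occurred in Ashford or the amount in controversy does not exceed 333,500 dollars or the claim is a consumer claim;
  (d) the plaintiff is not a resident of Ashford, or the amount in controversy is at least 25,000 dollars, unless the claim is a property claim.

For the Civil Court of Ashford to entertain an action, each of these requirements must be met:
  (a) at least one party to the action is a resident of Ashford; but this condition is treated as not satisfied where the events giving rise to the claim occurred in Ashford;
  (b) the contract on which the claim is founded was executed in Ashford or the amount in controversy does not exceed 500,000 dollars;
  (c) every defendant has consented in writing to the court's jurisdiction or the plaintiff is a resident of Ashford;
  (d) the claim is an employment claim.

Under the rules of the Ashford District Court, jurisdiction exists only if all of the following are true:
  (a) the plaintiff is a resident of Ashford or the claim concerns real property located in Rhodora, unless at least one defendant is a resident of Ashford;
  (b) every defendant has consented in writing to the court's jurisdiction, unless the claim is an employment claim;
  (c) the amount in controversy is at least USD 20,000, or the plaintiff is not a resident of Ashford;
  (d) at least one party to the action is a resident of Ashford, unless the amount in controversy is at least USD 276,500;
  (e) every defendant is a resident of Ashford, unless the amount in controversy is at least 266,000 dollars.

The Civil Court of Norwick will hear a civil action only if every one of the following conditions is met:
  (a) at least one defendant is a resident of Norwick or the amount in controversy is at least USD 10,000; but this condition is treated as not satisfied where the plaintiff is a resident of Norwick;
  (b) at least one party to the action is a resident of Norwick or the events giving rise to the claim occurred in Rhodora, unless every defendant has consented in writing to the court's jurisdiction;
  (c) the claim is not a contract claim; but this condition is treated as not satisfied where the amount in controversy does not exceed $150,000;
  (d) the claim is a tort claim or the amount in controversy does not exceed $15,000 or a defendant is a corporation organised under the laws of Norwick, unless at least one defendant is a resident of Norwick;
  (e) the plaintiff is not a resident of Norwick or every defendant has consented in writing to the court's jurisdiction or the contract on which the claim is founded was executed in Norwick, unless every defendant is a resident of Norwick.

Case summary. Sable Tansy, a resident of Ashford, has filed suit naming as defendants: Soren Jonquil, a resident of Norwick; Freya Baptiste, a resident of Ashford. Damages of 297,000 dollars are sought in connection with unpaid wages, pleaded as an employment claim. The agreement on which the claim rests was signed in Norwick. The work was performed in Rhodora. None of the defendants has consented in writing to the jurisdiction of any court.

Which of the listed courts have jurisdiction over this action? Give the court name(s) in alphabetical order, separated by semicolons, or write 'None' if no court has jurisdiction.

the Ashford District Court; the Circuit Court of Ashford; the Civil Court of Ashford; the Civil Court of Norwick

The Circuit Court of Ashford:
  (a) The plaintiff resides in Ashford — that alternative is enough. Satisfied.
  (b) The claim does not concern real property. The proviso rescues it, though: Freya Baptiste resides in Ashford. Met.
  (c) The amount in controversy is 297,000 dollars, within the 333,500 dollars ceiling, so one alternative holds. Condition met.
  (d) The amount in controversy is USD 297,000, which meets the 25,000 dollars floor, which satisfies one of the alternatives. Satisfied.
  → All conditions met; jurisdiction exists.
The Civil Court of Ashford:
  (a) Sable Tansy resides in Ashford. The exception is not triggered, since the operative events occurred in Rhodora, not Ashford. Met.
  (b) The amount in controversy is 297,000 dollars, within the $500,000 ceiling, so this disjunct is met. Condition met.
  (c) The plaintiff resides in Ashford — that alternative is enough. Met.
  (d) The claim is an employment claim. Condition met.
  → The court has jurisdiction.
The Ashford District Court:
  (a) The plaintiff resides in Ashford, which satisfies one of the alternatives. Met.
  (b) No such written consent has been filed. The proviso rescues it, though: the claim is an employment claim. Condition met.
  (c) The amount in controversy is $297,000, which meets the $20,000 floor, which satisfies one of the alternatives. Condition met.
  (d) Sable Tansy resides in Ashford. Satisfied.
  (e) The defendants reside as follows — Soren Jonquil in Norwick, Freya Baptiste in Ashford — not all in Ashford. But the amount in controversy is 297,000 dollars, which meets the USD 266,000 floor, and the 'unless' clause therefore excuses the requirement. Satisfied.
  → Jurisdiction lies.
The Civil Court of Norwick:
  (a) Soren Jonquil resides in Norwick, so one alternative holds. The exception is not triggered, since the plaintiff resides in Ashford, not Norwick. Satisfied.
  (b) Soren Jonquil resides in Norwick, which satisfies one of the alternatives. Condition met.
  (c) The claim is an employment claim, not a contract claim. And the carve-out is inapplicable — the amount in controversy is 297,000 dollars, above the 150,000 dollars ceiling. Met.
  (d) The claim is an employment claim, not a tort claim; the amount in controversy is USD 297,000, above the 15,000 dollars ceiling; no defendant is a corporation — no alternative holds. But Soren Jonquil resides in Norwick, and the 'unless' clause therefore excuses the requirement. Satisfied.
  (e) The plaintiff resides in Ashford, which is not Norwick, so this disjunct is met. Satisfied.
  → All conditions met; jurisdiction exists.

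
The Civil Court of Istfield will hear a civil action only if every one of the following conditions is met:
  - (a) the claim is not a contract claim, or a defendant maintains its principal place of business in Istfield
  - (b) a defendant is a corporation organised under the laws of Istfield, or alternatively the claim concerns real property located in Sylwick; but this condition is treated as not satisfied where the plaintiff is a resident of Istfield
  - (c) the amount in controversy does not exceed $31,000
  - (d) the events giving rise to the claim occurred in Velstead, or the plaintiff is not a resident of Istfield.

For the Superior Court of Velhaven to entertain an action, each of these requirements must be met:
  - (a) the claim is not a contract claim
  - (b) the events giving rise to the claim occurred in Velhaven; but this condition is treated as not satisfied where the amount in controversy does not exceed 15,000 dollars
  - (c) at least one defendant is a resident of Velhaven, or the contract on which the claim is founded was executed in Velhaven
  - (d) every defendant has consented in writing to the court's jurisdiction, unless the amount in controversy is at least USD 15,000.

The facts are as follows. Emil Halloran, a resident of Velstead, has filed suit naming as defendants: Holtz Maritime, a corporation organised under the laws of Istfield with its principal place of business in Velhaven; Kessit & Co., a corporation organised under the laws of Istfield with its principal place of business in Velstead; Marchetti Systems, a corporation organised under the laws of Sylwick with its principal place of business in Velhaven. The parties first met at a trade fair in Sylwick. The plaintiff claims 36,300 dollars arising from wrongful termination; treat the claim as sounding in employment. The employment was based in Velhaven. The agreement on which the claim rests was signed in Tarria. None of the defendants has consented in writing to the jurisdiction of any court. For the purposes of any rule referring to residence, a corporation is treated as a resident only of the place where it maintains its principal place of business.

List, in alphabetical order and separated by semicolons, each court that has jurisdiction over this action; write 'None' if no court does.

The Civil Court of Istfield:
  (a) The claim is an employment claim, not a contract claim, so this disjunct is met. Condition met.
  (b) Holtz Maritime is organised under the laws of Istfield — that alternative is enough. The carve-out does not apply: the plaintiff resides in Velstead, not Istfield. Met.
  (c) The amount in controversy is USD 36,300, above the 31,000 dollars ceiling. Not met.
  (d) The plaintiff resides in Velstead, which is not Istfield — that alternative is enough. Met.
  → No jurisdiction.
The Superior Court of Velhaven:
  (a) The claim is an employment claim, not a contract claim. Satisfied.
  (b) The operative events occurred in Velhaven. The exception is not triggered, since the amount in controversy is $36,300, above the $15,000 ceiling. Satisfied.
  (c) Holtz Maritime resides in Velhaven, which satisfies one of the alternatives. Condition met.
  (d) No such written consent has been filed. But the amount in controversy is $36,300, which meets the $15,000 floor, and the 'unless' clause therefore excuses the requirement. Satisfied.
  → Jurisdiction lies.

the Superior Court of Velhaven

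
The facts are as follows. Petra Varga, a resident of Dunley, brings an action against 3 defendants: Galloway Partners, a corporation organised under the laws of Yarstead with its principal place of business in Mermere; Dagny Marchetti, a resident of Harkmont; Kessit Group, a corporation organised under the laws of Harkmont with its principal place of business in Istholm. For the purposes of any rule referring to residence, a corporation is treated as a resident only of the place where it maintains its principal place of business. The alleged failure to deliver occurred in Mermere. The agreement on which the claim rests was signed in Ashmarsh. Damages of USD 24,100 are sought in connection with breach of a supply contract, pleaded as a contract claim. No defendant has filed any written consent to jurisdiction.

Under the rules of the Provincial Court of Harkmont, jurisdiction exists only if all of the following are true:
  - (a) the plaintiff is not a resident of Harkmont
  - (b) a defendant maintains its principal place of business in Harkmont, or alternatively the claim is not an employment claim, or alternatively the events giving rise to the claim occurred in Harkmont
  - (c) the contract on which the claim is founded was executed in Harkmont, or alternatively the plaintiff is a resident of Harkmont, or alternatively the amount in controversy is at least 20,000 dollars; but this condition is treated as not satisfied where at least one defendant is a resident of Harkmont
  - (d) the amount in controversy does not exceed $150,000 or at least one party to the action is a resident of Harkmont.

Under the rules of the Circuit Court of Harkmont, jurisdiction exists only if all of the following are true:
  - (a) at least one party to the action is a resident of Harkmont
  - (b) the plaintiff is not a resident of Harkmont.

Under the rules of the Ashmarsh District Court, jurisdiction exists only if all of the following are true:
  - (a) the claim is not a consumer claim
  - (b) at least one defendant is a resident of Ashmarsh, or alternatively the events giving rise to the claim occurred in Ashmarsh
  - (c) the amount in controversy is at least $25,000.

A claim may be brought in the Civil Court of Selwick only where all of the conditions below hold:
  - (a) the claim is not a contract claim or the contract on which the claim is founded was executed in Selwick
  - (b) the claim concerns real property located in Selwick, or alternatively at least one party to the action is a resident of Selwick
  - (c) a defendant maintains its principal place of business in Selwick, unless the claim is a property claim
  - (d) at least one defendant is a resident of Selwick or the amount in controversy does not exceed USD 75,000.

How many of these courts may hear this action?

1

The Provincial Court of Harkmont:
  (a) The plaintiff resides in Dunley, which is not Harkmont. Condition met.
  (b) The claim is a contract claim, not an employment claim, so this disjunct is met. Condition met.
  (c) The amount in controversy is 24,100 dollars, which meets the USD 20,000 floor — that alternative is enough. But the carve-out bites: Dagny Marchetti resides in Harkmont. Condition not met.
  (d) The amount in controversy is USD 24,100, within the $150,000 ceiling, which satisfies one of the alternatives. Condition met.
  → The court lacks jurisdiction.
The Circuit Court of Harkmont:
  (a) Dagny Marchetti resides in Harkmont. Condition met.
  (b) The plaintiff resides in Dunley, which is not Harkmont. Satisfied.
  → The court has jurisdiction.
The Ashmarsh District Court:
  (a) The claim is a contract claim, not a consumer claim. Condition met.
  (b) No defendant resides in Ashmarsh (they reside in Mermere, Harkmont, Istholm); the operative events occurred in Mermere, not Ashmarsh — every alternative fails. Not met.
  (c) The amount in controversy is USD 24,100, below the USD 25,000 floor. Not satisfied.
  → At least one condition fails; no jurisdiction.
The Civil Court of Selwick:
  (a) The claim is a contract claim; the contract was executed in Ashmarsh, not Selwick — no alternative holds. Not satisfied.
  (b) The claim does not concern real property; no party resides in Selwick — every alternative fails. Fails.
  (c) The corporate defendant(s) have their principal place of business in Istholm, Mermere, not Selwick. The proviso offers no rescue either, since the claim is a contract claim, not a property claim. Condition not met.
  (d) The amount in controversy is USD 24,100, within the $75,000 ceiling — that alternative is enough. Condition met.
  → No jurisdiction.
Courts with jurisdiction: the Circuit Court of Harkmont — 1 in total.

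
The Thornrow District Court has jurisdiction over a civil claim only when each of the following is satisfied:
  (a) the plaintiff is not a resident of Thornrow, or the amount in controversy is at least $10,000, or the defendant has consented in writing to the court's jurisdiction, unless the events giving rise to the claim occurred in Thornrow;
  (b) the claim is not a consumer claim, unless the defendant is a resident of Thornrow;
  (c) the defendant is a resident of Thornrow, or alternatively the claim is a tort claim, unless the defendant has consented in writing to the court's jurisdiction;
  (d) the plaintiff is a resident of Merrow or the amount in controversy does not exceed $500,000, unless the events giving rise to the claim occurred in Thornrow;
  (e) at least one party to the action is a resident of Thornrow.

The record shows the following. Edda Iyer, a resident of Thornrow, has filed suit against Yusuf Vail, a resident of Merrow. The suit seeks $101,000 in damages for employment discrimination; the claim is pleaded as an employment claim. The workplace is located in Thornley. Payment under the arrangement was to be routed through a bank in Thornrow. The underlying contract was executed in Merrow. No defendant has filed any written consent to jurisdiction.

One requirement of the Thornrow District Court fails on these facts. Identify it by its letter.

The Thornrow District Court:
  (a) The amount in controversy is $101,000, which meets the $10,000 floor — that alternative is enough. Met.
  (b) The claim is an employment claim, not a consumer claim. Condition met.
  (c) The defendant resides in Merrow, not Thornrow; the claim is an employment claim, not a tort claim — none of the alternatives is met. Nor does the 'unless' clause help: no such written consent has been filed. Not satisfied.
  (d) The amount in controversy is USD 101,000, within the 500,000 dollars ceiling, which satisfies one of the alternatives. Met.
  (e) Edda Iyer resides in Thornrow. Satisfied.
Only condition (c) fails.

(c)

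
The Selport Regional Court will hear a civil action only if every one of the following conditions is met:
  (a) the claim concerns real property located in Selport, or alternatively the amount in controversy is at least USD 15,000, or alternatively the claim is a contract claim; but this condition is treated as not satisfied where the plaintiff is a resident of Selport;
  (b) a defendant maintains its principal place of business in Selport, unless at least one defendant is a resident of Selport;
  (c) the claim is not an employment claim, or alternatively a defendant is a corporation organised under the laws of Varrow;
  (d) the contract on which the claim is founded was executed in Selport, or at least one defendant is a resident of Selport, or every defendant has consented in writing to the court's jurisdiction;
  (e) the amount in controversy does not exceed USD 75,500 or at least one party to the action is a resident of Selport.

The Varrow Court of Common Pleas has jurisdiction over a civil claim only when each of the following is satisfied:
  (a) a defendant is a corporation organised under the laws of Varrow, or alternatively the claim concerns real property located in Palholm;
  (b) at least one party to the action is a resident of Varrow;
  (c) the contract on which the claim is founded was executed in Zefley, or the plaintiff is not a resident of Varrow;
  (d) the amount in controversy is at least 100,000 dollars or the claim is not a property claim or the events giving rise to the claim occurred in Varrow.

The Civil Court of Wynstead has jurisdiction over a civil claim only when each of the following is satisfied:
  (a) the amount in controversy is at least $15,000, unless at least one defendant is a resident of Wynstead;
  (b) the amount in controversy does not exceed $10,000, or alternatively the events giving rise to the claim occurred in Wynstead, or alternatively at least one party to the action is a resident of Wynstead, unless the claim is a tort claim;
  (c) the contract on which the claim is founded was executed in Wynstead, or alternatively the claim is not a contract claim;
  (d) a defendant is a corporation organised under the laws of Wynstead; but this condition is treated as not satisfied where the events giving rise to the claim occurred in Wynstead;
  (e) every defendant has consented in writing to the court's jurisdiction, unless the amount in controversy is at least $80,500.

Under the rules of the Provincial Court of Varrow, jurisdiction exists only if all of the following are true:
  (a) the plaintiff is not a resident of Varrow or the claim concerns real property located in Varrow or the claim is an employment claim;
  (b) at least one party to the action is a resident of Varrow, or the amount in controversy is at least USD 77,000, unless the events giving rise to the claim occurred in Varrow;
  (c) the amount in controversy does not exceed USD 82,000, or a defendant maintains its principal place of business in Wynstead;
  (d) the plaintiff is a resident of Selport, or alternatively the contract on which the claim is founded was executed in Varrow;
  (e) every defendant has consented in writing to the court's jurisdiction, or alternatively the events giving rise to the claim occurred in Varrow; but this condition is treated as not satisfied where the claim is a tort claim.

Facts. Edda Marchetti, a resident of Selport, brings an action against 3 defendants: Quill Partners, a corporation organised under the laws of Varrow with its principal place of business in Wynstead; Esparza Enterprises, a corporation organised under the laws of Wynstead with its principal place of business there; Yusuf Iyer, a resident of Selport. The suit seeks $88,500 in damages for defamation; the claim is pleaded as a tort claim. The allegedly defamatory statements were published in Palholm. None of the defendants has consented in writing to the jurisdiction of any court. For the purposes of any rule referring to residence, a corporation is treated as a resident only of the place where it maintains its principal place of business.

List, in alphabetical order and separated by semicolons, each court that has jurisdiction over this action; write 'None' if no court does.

the Civil Court of Wynstead

The Selport Regional Court:
  (a) The amount in controversy is $88,500, which meets the 15,000 dollars floor, which satisfies one of the alternatives. But the plaintiff resides in Selport, triggering the carve-out and defeating this condition. Not met.
  (b) The corporate defendant(s) have their principal place of business in Wynstead, not Selport. But Yusuf Iyer resides in Selport, and the 'unless' clause therefore excuses the requirement. Condition met.
  (c) The claim is a tort claim, not an employment claim, so one alternative holds. Satisfied.
  (d) Yusuf Iyer resides in Selport, which satisfies one of the alternatives. Met.
  (e) Edda Marchetti resides in Selport — that alternative is enough. Met.
  → Not every requirement is met — no jurisdiction.
The Varrow Court of Common Pleas:
  (a) Quill Partners is organised under the laws of Varrow, which satisfies one of the alternatives. Condition met.
  (b) No party resides in Varrow. Condition not met.
  (c) The plaintiff resides in Selport, which is not Varrow, which satisfies one of the alternatives. Condition met.
  (d) The claim is a tort claim, not a property claim, so one alternative holds. Satisfied.
  → No jurisdiction.
The Civil Court of Wynstead:
  (a) The amount in controversy is USD 88,500, which meets the 15,000 dollars floor. Met.
  (b) Quill Partners resides in Wynstead, so this disjunct is met. Met.
  (c) The claim is a tort claim, not a contract claim, so this disjunct is met. Condition met.
  (d) Esparza Enterprises is organised under the laws of Wynstead. The exception is not triggered, since the operative events occurred in Palholm, not Wynstead. Satisfied.
  (e) No such written consent has been filed. But the amount in controversy is $88,500, which meets the 80,500 dollars floor, and the 'unless' clause therefore excuses the requirement. Satisfied.
  → Every requirement is satisfied — jurisdiction.
The Provincial Court of Varrow:
  (a) The plaintiff resides in Selport, which is not Varrow — that alternative is enough. Satisfied.
  (b) The amount in controversy is $88,500, which meets the 77,000 dollars floor, which satisfies one of the alternatives. Satisfied.
  (c) Quill Partners has its principal place of business in Wynstead — that alternative is enough. Met.
  (d) The plaintiff resides in Selport, so one alternative holds. Condition met.
  (e) No such written consent has been filed; the operative events occurred in Palholm, not Varrow — every alternative fails. Condition not met.
  → No jurisdiction.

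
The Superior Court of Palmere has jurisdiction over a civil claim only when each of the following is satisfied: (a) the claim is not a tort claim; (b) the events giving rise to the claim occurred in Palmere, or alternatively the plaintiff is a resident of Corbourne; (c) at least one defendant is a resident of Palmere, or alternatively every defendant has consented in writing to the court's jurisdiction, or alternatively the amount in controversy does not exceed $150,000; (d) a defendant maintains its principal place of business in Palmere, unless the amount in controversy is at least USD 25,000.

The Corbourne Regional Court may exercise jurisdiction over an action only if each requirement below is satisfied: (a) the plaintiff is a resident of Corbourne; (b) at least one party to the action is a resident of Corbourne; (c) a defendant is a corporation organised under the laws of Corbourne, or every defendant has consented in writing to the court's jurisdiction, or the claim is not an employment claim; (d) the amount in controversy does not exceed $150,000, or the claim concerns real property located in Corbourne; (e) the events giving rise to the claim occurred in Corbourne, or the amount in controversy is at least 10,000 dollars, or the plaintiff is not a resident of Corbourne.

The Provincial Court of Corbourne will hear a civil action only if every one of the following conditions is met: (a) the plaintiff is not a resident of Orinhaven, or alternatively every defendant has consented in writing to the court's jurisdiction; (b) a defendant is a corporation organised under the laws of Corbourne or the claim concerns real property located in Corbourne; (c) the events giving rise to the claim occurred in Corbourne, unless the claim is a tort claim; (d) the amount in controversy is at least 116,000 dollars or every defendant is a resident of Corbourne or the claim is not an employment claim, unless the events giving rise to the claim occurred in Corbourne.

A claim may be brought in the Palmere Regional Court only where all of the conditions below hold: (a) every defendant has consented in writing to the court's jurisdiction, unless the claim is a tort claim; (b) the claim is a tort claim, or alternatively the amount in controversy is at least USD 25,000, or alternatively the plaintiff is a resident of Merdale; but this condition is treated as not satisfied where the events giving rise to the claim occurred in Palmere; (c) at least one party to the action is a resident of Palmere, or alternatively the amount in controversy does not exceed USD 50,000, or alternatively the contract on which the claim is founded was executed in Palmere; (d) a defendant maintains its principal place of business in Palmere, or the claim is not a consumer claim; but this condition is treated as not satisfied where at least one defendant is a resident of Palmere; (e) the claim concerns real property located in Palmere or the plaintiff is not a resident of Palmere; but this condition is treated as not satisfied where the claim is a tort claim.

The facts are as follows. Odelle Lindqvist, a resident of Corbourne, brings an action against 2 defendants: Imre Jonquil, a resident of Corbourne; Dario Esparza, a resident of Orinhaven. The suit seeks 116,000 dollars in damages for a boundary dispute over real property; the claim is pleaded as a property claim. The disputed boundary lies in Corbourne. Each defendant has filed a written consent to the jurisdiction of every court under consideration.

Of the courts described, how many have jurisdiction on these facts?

The Superior Court of Palmere:
  (a) The claim is a property claim, not a tort claim. Condition met.
  (b) The plaintiff resides in Corbourne — that alternative is enough. Satisfied.
  (c) Every defendant has filed written consent — that alternative is enough. Met.
  (d) No defendant is a corporation. The proviso rescues it, though: the amount in controversy is USD 116,000, which meets the 25,000 dollars floor. Satisfied.
  → Every requirement is satisfied — jurisdiction.
The Corbourne Regional Court:
  (a) The plaintiff resides in Corbourne. Met.
  (b) Odelle Lindqvist resides in Corbourne. Satisfied.
  (c) Every defendant has filed written consent, which satisfies one of the alternatives. Met.
  (d) The amount in controversy is $116,000, within the USD 150,000 ceiling, so one alternative holds. Condition met.
  (e) The operative events occurred in Corbourne — that alternative is enough. Met.
  → All conditions met; jurisdiction exists.
The Provincial Court of Corbourne:
  (a) The plaintiff resides in Corbourne, which is not Orinhaven, so this disjunct is met. Satisfied.
  (b) The property lies in Corbourne — that alternative is enough. Satisfied.
  (c) The operative events occurred in Corbourne. Met.
  (d) The amount in controversy is USD 116,000, which meets the USD 116,000 floor, so one alternative holds. Condition met.
  → The court has jurisdiction.
The Palmere Regional Court:
  (a) Every defendant has filed written consent. Met.
  (b) The amount in controversy is 116,000 dollars, which meets the 25,000 dollars floor, so this disjunct is met. The exception is not triggered, since the operative events occurred in Corbourne, not Palmere. Condition met.
  (c) No party resides in Palmere; the amount in controversy is $116,000, above the $50,000 ceiling; no contract (and hence no place of execution) is alleged — every alternative fails. Condition not met.
  (d) The claim is a property claim, not a consumer claim, so one alternative holds. And the carve-out is inapplicable — no defendant resides in Palmere (they reside in Corbourne, Orinhaven). Satisfied.
  (e) The plaintiff resides in Corbourne, which is not Palmere, so one alternative holds. And the carve-out is inapplicable — the claim is a property claim, not a tort claim. Satisfied.
  → The court lacks jurisdiction.
Courts with jurisdiction: the Superior Court of Palmere, the Corbourne Regional Court, the Provincial Court of Corbourne — 3 in total.

3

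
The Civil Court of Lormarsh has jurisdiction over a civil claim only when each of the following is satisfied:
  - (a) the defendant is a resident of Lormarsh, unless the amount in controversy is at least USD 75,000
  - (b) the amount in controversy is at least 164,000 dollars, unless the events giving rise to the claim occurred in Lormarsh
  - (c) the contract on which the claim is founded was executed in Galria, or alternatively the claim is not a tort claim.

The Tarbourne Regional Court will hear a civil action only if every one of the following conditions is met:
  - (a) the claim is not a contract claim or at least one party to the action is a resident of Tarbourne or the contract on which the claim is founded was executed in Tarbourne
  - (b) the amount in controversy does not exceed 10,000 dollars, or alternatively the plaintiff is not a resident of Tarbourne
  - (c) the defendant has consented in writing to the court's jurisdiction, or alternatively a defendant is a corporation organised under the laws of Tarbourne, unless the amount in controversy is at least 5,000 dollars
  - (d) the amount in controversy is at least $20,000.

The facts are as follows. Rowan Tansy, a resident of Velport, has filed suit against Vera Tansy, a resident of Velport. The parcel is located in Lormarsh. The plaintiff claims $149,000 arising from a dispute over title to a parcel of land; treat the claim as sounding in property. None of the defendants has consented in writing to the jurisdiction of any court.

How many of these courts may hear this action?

2

The Civil Court of Lormarsh:
  (a) The defendant resides in Velport, not Lormarsh. However, the amount in controversy is 149,000 dollars, which meets the $75,000 floor, so the 'unless' proviso supplies this condition. Condition met.
  (b) The amount in controversy is USD 149,000, below the 164,000 dollars floor. The proviso rescues it, though: the operative events occurred in Lormarsh. Condition met.
  (c) The claim is a property claim, not a tort claim, so one alternative holds. Met.
  → Jurisdiction lies.
The Tarbourne Regional Court:
  (a) The claim is a property claim, not a contract claim — that alternative is enough. Condition met.
  (b) The plaintiff resides in Velport, which is not Tarbourne — that alternative is enough. Satisfied.
  (c) No such written consent has been filed; no defendant is a corporation — no alternative holds. However, the amount in controversy is 149,000 dollars, which meets the 5,000 dollars floor, so the 'unless' proviso supplies this condition. Condition met.
  (d) The amount in controversy is $149,000, which meets the 20,000 dollars floor. Met.
  → Jurisdiction lies.
Courts with jurisdiction: the Civil Court of Lormarsh, the Tarbourne Regional Court — 2 in total.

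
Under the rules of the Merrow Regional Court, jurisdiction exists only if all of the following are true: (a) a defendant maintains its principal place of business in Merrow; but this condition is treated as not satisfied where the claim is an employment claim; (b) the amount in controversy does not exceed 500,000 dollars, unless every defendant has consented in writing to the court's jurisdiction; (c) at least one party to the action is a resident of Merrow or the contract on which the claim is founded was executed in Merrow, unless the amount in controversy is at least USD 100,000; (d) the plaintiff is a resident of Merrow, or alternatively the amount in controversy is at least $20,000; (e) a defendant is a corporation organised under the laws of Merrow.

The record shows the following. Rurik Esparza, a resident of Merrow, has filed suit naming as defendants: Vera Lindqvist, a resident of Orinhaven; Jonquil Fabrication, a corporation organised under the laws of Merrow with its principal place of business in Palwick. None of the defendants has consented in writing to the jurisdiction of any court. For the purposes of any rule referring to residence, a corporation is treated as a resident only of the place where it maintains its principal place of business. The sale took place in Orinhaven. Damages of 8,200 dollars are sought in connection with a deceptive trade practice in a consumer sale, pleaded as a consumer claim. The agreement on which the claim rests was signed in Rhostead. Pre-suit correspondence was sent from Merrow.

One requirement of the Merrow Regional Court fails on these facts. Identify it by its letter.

(a)

The Merrow Regional Court:
  (a) The corporate defendant(s) have their principal place of business in Palwick, not Merrow. Not met.
  (b) The amount in controversy is USD 8,200, within the $500,000 ceiling. Condition met.
  (c) Rurik Esparza resides in Merrow, which satisfies one of the alternatives. Condition met.
  (d) The plaintiff resides in Merrow, so one alternative holds. Condition met.
  (e) Jonquil Fabrication is organised under the laws of Merrow. Satisfied.
Only condition (a) fails.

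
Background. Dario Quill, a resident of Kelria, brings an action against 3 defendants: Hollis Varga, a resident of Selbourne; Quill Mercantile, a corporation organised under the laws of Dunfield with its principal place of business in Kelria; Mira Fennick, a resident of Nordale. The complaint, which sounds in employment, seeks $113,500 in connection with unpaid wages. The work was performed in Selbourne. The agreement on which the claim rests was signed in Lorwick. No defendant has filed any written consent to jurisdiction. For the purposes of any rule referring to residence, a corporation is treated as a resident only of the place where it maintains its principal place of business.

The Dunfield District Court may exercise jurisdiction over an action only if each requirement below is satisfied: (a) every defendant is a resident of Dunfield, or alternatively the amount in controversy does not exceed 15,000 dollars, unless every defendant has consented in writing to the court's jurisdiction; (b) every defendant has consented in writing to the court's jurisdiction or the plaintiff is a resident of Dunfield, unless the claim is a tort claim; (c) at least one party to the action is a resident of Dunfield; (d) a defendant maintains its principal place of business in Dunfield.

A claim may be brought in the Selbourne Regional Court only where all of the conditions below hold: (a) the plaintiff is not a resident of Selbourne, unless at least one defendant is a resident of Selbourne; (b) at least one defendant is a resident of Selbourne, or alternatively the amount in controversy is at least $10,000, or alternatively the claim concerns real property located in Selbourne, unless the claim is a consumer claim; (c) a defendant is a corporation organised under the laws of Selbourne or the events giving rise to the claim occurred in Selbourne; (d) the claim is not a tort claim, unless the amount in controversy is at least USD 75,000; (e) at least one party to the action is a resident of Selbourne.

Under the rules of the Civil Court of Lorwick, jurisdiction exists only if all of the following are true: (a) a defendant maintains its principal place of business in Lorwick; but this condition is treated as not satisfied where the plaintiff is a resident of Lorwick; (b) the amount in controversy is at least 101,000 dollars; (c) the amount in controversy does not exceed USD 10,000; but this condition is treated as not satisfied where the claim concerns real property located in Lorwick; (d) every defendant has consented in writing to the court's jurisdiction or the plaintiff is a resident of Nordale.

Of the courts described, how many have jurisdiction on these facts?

The Dunfield District Court:
  (a) The defendants reside as follows — Hollis Varga in Selbourne, Quill Mercantile in Kelria, Mira Fennick in Nordale — not all in Dunfield; the amount in controversy is 113,500 dollars, above the $15,000 ceiling — every alternative fails. And no such written consent has been filed, so the proviso does not save it. Not met.
  (b) No such written consent has been filed; the plaintiff resides in Kelria, not Dunfield — every alternative fails. The proviso offers no rescue either, since the claim is an employment claim, not a tort claim. Not satisfied.
  (c) No party resides in Dunfield. Not met.
  (d) The corporate defendant(s) have their principal place of business in Kelria, not Dunfield. Not satisfied.
  → Not every requirement is met — no jurisdiction.
The Selbourne Regional Court:
  (a) The plaintiff resides in Kelria, which is not Selbourne. Condition met.
  (b) Hollis Varga resides in Selbourne — that alternative is enough. Condition met.
  (c) The operative events occurred in Selbourne — that alternative is enough. Met.
  (d) The claim is an employment claim, not a tort claim. Condition met.
  (e) Hollis Varga resides in Selbourne. Met.
  → All conditions met; jurisdiction exists.
The Civil Court of Lorwick:
  (a) The corporate defendant(s) have their principal place of business in Kelria, not Lorwick. Fails.
  (b) The amount in controversy is 113,500 dollars, which meets the 101,000 dollars floor. Satisfied.
  (c) The amount in controversy is USD 113,500, above the 10,000 dollars ceiling. Fails.
  (d) No such written consent has been filed; the plaintiff resides in Kelria, not Nordale — none of the alternatives is met. Not met.
  → The court lacks jurisdiction.
Courts with jurisdiction: the Selbourne Regional Court — 1 in total.

1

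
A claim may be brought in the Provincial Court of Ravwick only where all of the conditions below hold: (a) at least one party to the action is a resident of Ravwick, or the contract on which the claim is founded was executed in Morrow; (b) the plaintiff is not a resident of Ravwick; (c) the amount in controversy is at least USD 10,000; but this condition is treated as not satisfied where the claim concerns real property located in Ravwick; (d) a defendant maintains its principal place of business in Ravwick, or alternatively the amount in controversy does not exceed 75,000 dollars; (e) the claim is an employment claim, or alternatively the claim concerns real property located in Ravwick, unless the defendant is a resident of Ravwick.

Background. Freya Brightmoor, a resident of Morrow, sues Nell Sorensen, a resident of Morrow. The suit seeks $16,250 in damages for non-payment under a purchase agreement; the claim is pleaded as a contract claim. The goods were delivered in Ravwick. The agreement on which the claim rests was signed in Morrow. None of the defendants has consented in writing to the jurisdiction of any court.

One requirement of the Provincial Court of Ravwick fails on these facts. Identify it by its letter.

The Provincial Court of Ravwick:
  (a) The contract was executed in Morrow, which satisfies one of the alternatives. Met.
  (b) The plaintiff resides in Morrow, which is not Ravwick. Satisfied.
  (c) The amount in controversy is USD 16,250, which meets the $10,000 floor. The exception is not triggered, since the claim does not concern real property. Satisfied.
  (d) The amount in controversy is 16,250 dollars, within the $75,000 ceiling, which satisfies one of the alternatives. Satisfied.
  (e) The claim is a contract claim, not an employment claim; the claim does not concern real property — none of the alternatives is met. Nor does the 'unless' clause help: the defendant resides in Morrow, not Ravwick. Not satisfied.
Only condition (e) fails.

(e)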